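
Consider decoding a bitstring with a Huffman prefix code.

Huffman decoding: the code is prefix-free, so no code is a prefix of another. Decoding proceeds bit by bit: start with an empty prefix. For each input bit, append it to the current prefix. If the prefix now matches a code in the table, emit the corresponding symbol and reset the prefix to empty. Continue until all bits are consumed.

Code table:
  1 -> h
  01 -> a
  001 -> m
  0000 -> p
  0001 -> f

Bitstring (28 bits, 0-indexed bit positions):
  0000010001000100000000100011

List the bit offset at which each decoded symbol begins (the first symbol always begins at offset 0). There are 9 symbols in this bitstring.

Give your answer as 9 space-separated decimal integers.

Answer: 0 4 6 10 14 18 22 23 27

Derivation:
Bit 0: prefix='0' (no match yet)
Bit 1: prefix='00' (no match yet)
Bit 2: prefix='000' (no match yet)
Bit 3: prefix='0000' -> emit 'p', reset
Bit 4: prefix='0' (no match yet)
Bit 5: prefix='01' -> emit 'a', reset
Bit 6: prefix='0' (no match yet)
Bit 7: prefix='00' (no match yet)
Bit 8: prefix='000' (no match yet)
Bit 9: prefix='0001' -> emit 'f', reset
Bit 10: prefix='0' (no match yet)
Bit 11: prefix='00' (no match yet)
Bit 12: prefix='000' (no match yet)
Bit 13: prefix='0001' -> emit 'f', reset
Bit 14: prefix='0' (no match yet)
Bit 15: prefix='00' (no match yet)
Bit 16: prefix='000' (no match yet)
Bit 17: prefix='0000' -> emit 'p', reset
Bit 18: prefix='0' (no match yet)
Bit 19: prefix='00' (no match yet)
Bit 20: prefix='000' (no match yet)
Bit 21: prefix='0000' -> emit 'p', reset
Bit 22: prefix='1' -> emit 'h', reset
Bit 23: prefix='0' (no match yet)
Bit 24: prefix='00' (no match yet)
Bit 25: prefix='000' (no match yet)
Bit 26: prefix='0001' -> emit 'f', reset
Bit 27: prefix='1' -> emit 'h', reset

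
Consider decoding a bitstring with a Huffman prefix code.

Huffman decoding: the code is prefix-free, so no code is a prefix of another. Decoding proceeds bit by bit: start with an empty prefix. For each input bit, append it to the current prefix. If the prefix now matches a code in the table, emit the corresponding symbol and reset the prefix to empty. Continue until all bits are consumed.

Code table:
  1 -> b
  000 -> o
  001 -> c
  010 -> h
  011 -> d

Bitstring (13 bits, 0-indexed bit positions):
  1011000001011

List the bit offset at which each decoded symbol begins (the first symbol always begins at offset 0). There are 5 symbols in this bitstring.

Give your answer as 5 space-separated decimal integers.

Bit 0: prefix='1' -> emit 'b', reset
Bit 1: prefix='0' (no match yet)
Bit 2: prefix='01' (no match yet)
Bit 3: prefix='011' -> emit 'd', reset
Bit 4: prefix='0' (no match yet)
Bit 5: prefix='00' (no match yet)
Bit 6: prefix='000' -> emit 'o', reset
Bit 7: prefix='0' (no match yet)
Bit 8: prefix='00' (no match yet)
Bit 9: prefix='001' -> emit 'c', reset
Bit 10: prefix='0' (no match yet)
Bit 11: prefix='01' (no match yet)
Bit 12: prefix='011' -> emit 'd', reset

Answer: 0 1 4 7 10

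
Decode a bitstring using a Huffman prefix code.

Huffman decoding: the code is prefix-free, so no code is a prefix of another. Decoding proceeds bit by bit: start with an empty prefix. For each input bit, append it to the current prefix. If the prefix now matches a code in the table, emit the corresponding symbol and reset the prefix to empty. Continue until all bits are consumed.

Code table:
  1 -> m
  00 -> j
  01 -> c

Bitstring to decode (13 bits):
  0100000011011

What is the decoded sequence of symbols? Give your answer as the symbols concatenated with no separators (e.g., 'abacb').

Answer: cjjjmmcm

Derivation:
Bit 0: prefix='0' (no match yet)
Bit 1: prefix='01' -> emit 'c', reset
Bit 2: prefix='0' (no match yet)
Bit 3: prefix='00' -> emit 'j', reset
Bit 4: prefix='0' (no match yet)
Bit 5: prefix='00' -> emit 'j', reset
Bit 6: prefix='0' (no match yet)
Bit 7: prefix='00' -> emit 'j', reset
Bit 8: prefix='1' -> emit 'm', reset
Bit 9: prefix='1' -> emit 'm', reset
Bit 10: prefix='0' (no match yet)
Bit 11: prefix='01' -> emit 'c', reset
Bit 12: prefix='1' -> emit 'm', reset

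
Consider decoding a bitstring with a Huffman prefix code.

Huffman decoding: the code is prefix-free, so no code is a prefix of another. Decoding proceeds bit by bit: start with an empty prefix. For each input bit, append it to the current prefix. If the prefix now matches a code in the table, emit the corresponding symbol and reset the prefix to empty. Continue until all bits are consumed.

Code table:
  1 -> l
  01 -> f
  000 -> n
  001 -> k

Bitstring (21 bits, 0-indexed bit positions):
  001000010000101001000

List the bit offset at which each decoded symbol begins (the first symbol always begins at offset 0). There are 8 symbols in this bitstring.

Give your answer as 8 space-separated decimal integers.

Answer: 0 3 6 8 11 13 15 18

Derivation:
Bit 0: prefix='0' (no match yet)
Bit 1: prefix='00' (no match yet)
Bit 2: prefix='001' -> emit 'k', reset
Bit 3: prefix='0' (no match yet)
Bit 4: prefix='00' (no match yet)
Bit 5: prefix='000' -> emit 'n', reset
Bit 6: prefix='0' (no match yet)
Bit 7: prefix='01' -> emit 'f', reset
Bit 8: prefix='0' (no match yet)
Bit 9: prefix='00' (no match yet)
Bit 10: prefix='000' -> emit 'n', reset
Bit 11: prefix='0' (no match yet)
Bit 12: prefix='01' -> emit 'f', reset
Bit 13: prefix='0' (no match yet)
Bit 14: prefix='01' -> emit 'f', reset
Bit 15: prefix='0' (no match yet)
Bit 16: prefix='00' (no match yet)
Bit 17: prefix='001' -> emit 'k', reset
Bit 18: prefix='0' (no match yet)
Bit 19: prefix='00' (no match yet)
Bit 20: prefix='000' -> emit 'n', reset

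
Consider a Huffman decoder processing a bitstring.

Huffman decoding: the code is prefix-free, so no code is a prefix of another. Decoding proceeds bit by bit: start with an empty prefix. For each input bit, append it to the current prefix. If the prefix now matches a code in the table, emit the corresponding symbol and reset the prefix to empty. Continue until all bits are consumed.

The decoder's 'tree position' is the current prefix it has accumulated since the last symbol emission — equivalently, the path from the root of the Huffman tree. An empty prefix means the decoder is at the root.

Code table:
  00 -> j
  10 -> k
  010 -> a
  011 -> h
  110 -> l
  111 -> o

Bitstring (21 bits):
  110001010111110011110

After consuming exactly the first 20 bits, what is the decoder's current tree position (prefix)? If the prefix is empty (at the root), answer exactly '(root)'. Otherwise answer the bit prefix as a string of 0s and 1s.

Bit 0: prefix='1' (no match yet)
Bit 1: prefix='11' (no match yet)
Bit 2: prefix='110' -> emit 'l', reset
Bit 3: prefix='0' (no match yet)
Bit 4: prefix='00' -> emit 'j', reset
Bit 5: prefix='1' (no match yet)
Bit 6: prefix='10' -> emit 'k', reset
Bit 7: prefix='1' (no match yet)
Bit 8: prefix='10' -> emit 'k', reset
Bit 9: prefix='1' (no match yet)
Bit 10: prefix='11' (no match yet)
Bit 11: prefix='111' -> emit 'o', reset
Bit 12: prefix='1' (no match yet)
Bit 13: prefix='11' (no match yet)
Bit 14: prefix='110' -> emit 'l', reset
Bit 15: prefix='0' (no match yet)
Bit 16: prefix='01' (no match yet)
Bit 17: prefix='011' -> emit 'h', reset
Bit 18: prefix='1' (no match yet)
Bit 19: prefix='11' (no match yet)

Answer: 11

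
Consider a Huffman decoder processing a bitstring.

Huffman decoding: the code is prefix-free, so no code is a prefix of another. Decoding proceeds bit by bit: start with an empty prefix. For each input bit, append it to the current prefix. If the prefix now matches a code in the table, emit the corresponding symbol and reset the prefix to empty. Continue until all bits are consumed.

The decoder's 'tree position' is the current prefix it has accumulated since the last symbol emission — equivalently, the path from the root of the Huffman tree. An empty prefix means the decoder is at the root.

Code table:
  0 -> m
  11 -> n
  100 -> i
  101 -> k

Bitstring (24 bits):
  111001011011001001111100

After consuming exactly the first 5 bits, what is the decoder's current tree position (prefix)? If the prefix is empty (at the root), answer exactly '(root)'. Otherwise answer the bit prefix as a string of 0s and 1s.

Answer: (root)

Derivation:
Bit 0: prefix='1' (no match yet)
Bit 1: prefix='11' -> emit 'n', reset
Bit 2: prefix='1' (no match yet)
Bit 3: prefix='10' (no match yet)
Bit 4: prefix='100' -> emit 'i', reset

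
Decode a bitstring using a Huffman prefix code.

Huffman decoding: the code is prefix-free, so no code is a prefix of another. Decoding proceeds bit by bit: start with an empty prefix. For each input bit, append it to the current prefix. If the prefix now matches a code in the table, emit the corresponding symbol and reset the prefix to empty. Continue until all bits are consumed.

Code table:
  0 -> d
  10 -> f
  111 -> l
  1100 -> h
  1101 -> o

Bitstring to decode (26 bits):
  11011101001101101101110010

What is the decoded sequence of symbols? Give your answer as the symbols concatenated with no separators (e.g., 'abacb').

Answer: ooddofohf

Derivation:
Bit 0: prefix='1' (no match yet)
Bit 1: prefix='11' (no match yet)
Bit 2: prefix='110' (no match yet)
Bit 3: prefix='1101' -> emit 'o', reset
Bit 4: prefix='1' (no match yet)
Bit 5: prefix='11' (no match yet)
Bit 6: prefix='110' (no match yet)
Bit 7: prefix='1101' -> emit 'o', reset
Bit 8: prefix='0' -> emit 'd', reset
Bit 9: prefix='0' -> emit 'd', reset
Bit 10: prefix='1' (no match yet)
Bit 11: prefix='11' (no match yet)
Bit 12: prefix='110' (no match yet)
Bit 13: prefix='1101' -> emit 'o', reset
Bit 14: prefix='1' (no match yet)
Bit 15: prefix='10' -> emit 'f', reset
Bit 16: prefix='1' (no match yet)
Bit 17: prefix='11' (no match yet)
Bit 18: prefix='110' (no match yet)
Bit 19: prefix='1101' -> emit 'o', reset
Bit 20: prefix='1' (no match yet)
Bit 21: prefix='11' (no match yet)
Bit 22: prefix='110' (no match yet)
Bit 23: prefix='1100' -> emit 'h', reset
Bit 24: prefix='1' (no match yet)
Bit 25: prefix='10' -> emit 'f', reset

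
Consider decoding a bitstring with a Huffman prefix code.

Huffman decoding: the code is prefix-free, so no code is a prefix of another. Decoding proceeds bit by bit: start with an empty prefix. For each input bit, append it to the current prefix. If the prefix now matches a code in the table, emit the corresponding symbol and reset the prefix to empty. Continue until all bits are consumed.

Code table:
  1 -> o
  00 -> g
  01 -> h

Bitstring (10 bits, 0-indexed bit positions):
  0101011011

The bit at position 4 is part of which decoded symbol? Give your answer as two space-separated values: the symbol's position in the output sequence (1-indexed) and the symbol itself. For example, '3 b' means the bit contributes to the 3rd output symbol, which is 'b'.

Bit 0: prefix='0' (no match yet)
Bit 1: prefix='01' -> emit 'h', reset
Bit 2: prefix='0' (no match yet)
Bit 3: prefix='01' -> emit 'h', reset
Bit 4: prefix='0' (no match yet)
Bit 5: prefix='01' -> emit 'h', reset
Bit 6: prefix='1' -> emit 'o', reset
Bit 7: prefix='0' (no match yet)
Bit 8: prefix='01' -> emit 'h', reset

Answer: 3 h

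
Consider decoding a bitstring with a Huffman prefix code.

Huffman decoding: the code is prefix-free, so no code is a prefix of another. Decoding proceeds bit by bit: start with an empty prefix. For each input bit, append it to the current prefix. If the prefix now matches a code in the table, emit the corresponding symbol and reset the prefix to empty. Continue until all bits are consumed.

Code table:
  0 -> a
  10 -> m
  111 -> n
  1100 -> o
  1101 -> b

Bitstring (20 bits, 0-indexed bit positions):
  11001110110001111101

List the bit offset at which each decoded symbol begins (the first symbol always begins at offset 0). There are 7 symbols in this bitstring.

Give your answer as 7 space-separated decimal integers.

Bit 0: prefix='1' (no match yet)
Bit 1: prefix='11' (no match yet)
Bit 2: prefix='110' (no match yet)
Bit 3: prefix='1100' -> emit 'o', reset
Bit 4: prefix='1' (no match yet)
Bit 5: prefix='11' (no match yet)
Bit 6: prefix='111' -> emit 'n', reset
Bit 7: prefix='0' -> emit 'a', reset
Bit 8: prefix='1' (no match yet)
Bit 9: prefix='11' (no match yet)
Bit 10: prefix='110' (no match yet)
Bit 11: prefix='1100' -> emit 'o', reset
Bit 12: prefix='0' -> emit 'a', reset
Bit 13: prefix='1' (no match yet)
Bit 14: prefix='11' (no match yet)
Bit 15: prefix='111' -> emit 'n', reset
Bit 16: prefix='1' (no match yet)
Bit 17: prefix='11' (no match yet)
Bit 18: prefix='110' (no match yet)
Bit 19: prefix='1101' -> emit 'b', reset

Answer: 0 4 7 8 12 13 16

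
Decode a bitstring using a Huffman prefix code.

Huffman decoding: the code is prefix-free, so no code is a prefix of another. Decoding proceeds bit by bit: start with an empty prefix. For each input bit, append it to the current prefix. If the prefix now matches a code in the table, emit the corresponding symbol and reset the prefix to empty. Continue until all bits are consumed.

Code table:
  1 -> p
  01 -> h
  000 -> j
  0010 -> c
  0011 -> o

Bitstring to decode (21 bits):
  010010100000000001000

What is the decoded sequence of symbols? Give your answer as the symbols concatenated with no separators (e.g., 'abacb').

Answer: hcpjjjhj

Derivation:
Bit 0: prefix='0' (no match yet)
Bit 1: prefix='01' -> emit 'h', reset
Bit 2: prefix='0' (no match yet)
Bit 3: prefix='00' (no match yet)
Bit 4: prefix='001' (no match yet)
Bit 5: prefix='0010' -> emit 'c', reset
Bit 6: prefix='1' -> emit 'p', reset
Bit 7: prefix='0' (no match yet)
Bit 8: prefix='00' (no match yet)
Bit 9: prefix='000' -> emit 'j', reset
Bit 10: prefix='0' (no match yet)
Bit 11: prefix='00' (no match yet)
Bit 12: prefix='000' -> emit 'j', reset
Bit 13: prefix='0' (no match yet)
Bit 14: prefix='00' (no match yet)
Bit 15: prefix='000' -> emit 'j', reset
Bit 16: prefix='0' (no match yet)
Bit 17: prefix='01' -> emit 'h', reset
Bit 18: prefix='0' (no match yet)
Bit 19: prefix='00' (no match yet)
Bit 20: prefix='000' -> emit 'j', reset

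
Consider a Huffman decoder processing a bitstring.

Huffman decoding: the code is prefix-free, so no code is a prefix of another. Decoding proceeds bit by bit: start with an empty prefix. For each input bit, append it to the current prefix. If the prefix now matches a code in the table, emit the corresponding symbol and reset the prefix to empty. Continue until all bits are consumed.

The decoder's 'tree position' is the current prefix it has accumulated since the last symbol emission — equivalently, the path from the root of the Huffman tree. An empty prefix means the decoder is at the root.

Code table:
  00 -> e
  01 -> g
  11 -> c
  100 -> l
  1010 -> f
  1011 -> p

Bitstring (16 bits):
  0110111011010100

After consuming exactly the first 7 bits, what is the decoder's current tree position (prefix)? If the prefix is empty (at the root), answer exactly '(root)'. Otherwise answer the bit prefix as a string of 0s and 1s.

Bit 0: prefix='0' (no match yet)
Bit 1: prefix='01' -> emit 'g', reset
Bit 2: prefix='1' (no match yet)
Bit 3: prefix='10' (no match yet)
Bit 4: prefix='101' (no match yet)
Bit 5: prefix='1011' -> emit 'p', reset
Bit 6: prefix='1' (no match yet)

Answer: 1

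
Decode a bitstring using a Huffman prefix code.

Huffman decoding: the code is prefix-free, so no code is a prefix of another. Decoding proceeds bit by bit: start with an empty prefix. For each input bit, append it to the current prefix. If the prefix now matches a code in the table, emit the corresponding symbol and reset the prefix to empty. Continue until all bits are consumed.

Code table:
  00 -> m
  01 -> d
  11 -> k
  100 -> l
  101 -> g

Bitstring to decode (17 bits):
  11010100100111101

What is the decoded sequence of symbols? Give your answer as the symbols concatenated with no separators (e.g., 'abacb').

Answer: kddmlkkd

Derivation:
Bit 0: prefix='1' (no match yet)
Bit 1: prefix='11' -> emit 'k', reset
Bit 2: prefix='0' (no match yet)
Bit 3: prefix='01' -> emit 'd', reset
Bit 4: prefix='0' (no match yet)
Bit 5: prefix='01' -> emit 'd', reset
Bit 6: prefix='0' (no match yet)
Bit 7: prefix='00' -> emit 'm', reset
Bit 8: prefix='1' (no match yet)
Bit 9: prefix='10' (no match yet)
Bit 10: prefix='100' -> emit 'l', reset
Bit 11: prefix='1' (no match yet)
Bit 12: prefix='11' -> emit 'k', reset
Bit 13: prefix='1' (no match yet)
Bit 14: prefix='11' -> emit 'k', reset
Bit 15: prefix='0' (no match yet)
Bit 16: prefix='01' -> emit 'd', reset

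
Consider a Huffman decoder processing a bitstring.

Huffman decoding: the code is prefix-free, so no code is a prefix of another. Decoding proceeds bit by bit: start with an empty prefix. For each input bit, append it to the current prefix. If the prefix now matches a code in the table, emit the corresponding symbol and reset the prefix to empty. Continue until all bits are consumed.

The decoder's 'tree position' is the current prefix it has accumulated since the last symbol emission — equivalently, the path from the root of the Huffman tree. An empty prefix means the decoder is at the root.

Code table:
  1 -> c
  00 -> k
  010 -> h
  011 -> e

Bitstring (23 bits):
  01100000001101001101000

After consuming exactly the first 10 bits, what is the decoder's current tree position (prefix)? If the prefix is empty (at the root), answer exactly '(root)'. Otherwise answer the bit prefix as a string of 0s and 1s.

Answer: 0

Derivation:
Bit 0: prefix='0' (no match yet)
Bit 1: prefix='01' (no match yet)
Bit 2: prefix='011' -> emit 'e', reset
Bit 3: prefix='0' (no match yet)
Bit 4: prefix='00' -> emit 'k', reset
Bit 5: prefix='0' (no match yet)
Bit 6: prefix='00' -> emit 'k', reset
Bit 7: prefix='0' (no match yet)
Bit 8: prefix='00' -> emit 'k', reset
Bit 9: prefix='0' (no match yet)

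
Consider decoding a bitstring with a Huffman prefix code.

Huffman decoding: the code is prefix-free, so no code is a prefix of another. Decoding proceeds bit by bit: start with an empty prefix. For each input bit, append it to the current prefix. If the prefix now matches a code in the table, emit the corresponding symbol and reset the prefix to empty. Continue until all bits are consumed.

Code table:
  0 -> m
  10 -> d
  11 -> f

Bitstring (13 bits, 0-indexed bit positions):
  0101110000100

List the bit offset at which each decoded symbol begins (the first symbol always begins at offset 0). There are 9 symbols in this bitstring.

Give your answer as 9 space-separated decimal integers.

Answer: 0 1 3 5 7 8 9 10 12

Derivation:
Bit 0: prefix='0' -> emit 'm', reset
Bit 1: prefix='1' (no match yet)
Bit 2: prefix='10' -> emit 'd', reset
Bit 3: prefix='1' (no match yet)
Bit 4: prefix='11' -> emit 'f', reset
Bit 5: prefix='1' (no match yet)
Bit 6: prefix='10' -> emit 'd', reset
Bit 7: prefix='0' -> emit 'm', reset
Bit 8: prefix='0' -> emit 'm', reset
Bit 9: prefix='0' -> emit 'm', reset
Bit 10: prefix='1' (no match yet)
Bit 11: prefix='10' -> emit 'd', reset
Bit 12: prefix='0' -> emit 'm', reset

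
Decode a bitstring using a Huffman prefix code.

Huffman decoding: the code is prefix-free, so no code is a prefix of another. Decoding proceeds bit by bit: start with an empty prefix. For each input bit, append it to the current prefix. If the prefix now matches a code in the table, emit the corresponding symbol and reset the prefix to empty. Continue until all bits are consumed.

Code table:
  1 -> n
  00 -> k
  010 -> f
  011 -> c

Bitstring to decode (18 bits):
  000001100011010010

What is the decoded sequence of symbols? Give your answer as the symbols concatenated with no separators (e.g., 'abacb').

Bit 0: prefix='0' (no match yet)
Bit 1: prefix='00' -> emit 'k', reset
Bit 2: prefix='0' (no match yet)
Bit 3: prefix='00' -> emit 'k', reset
Bit 4: prefix='0' (no match yet)
Bit 5: prefix='01' (no match yet)
Bit 6: prefix='011' -> emit 'c', reset
Bit 7: prefix='0' (no match yet)
Bit 8: prefix='00' -> emit 'k', reset
Bit 9: prefix='0' (no match yet)
Bit 10: prefix='01' (no match yet)
Bit 11: prefix='011' -> emit 'c', reset
Bit 12: prefix='0' (no match yet)
Bit 13: prefix='01' (no match yet)
Bit 14: prefix='010' -> emit 'f', reset
Bit 15: prefix='0' (no match yet)
Bit 16: prefix='01' (no match yet)
Bit 17: prefix='010' -> emit 'f', reset

Answer: kkckcff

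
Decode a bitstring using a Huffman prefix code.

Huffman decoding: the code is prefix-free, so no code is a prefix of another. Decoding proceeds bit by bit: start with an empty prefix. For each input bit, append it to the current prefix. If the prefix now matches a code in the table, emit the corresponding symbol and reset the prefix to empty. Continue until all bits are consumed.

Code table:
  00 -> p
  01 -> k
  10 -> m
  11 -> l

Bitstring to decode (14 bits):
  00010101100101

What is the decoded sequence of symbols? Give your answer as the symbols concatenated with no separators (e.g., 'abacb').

Answer: pkkkmkk

Derivation:
Bit 0: prefix='0' (no match yet)
Bit 1: prefix='00' -> emit 'p', reset
Bit 2: prefix='0' (no match yet)
Bit 3: prefix='01' -> emit 'k', reset
Bit 4: prefix='0' (no match yet)
Bit 5: prefix='01' -> emit 'k', reset
Bit 6: prefix='0' (no match yet)
Bit 7: prefix='01' -> emit 'k', reset
Bit 8: prefix='1' (no match yet)
Bit 9: prefix='10' -> emit 'm', reset
Bit 10: prefix='0' (no match yet)
Bit 11: prefix='01' -> emit 'k', reset
Bit 12: prefix='0' (no match yet)
Bit 13: prefix='01' -> emit 'k', reset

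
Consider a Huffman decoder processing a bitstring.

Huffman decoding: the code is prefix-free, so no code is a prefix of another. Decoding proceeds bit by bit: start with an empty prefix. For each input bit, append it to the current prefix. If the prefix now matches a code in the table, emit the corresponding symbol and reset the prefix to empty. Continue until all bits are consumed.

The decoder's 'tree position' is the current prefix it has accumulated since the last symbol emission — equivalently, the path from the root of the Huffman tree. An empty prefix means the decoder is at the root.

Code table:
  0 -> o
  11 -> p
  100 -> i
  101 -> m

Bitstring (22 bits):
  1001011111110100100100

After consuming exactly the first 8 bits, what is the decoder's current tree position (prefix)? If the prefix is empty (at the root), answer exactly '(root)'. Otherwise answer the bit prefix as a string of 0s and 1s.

Bit 0: prefix='1' (no match yet)
Bit 1: prefix='10' (no match yet)
Bit 2: prefix='100' -> emit 'i', reset
Bit 3: prefix='1' (no match yet)
Bit 4: prefix='10' (no match yet)
Bit 5: prefix='101' -> emit 'm', reset
Bit 6: prefix='1' (no match yet)
Bit 7: prefix='11' -> emit 'p', reset

Answer: (root)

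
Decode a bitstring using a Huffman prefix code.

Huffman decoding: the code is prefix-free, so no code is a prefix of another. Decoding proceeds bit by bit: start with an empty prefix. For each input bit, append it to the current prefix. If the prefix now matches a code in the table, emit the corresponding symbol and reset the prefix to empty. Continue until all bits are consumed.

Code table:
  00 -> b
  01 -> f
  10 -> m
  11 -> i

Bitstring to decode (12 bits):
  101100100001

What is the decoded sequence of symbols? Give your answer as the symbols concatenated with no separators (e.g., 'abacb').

Bit 0: prefix='1' (no match yet)
Bit 1: prefix='10' -> emit 'm', reset
Bit 2: prefix='1' (no match yet)
Bit 3: prefix='11' -> emit 'i', reset
Bit 4: prefix='0' (no match yet)
Bit 5: prefix='00' -> emit 'b', reset
Bit 6: prefix='1' (no match yet)
Bit 7: prefix='10' -> emit 'm', reset
Bit 8: prefix='0' (no match yet)
Bit 9: prefix='00' -> emit 'b', reset
Bit 10: prefix='0' (no match yet)
Bit 11: prefix='01' -> emit 'f', reset

Answer: mibmbf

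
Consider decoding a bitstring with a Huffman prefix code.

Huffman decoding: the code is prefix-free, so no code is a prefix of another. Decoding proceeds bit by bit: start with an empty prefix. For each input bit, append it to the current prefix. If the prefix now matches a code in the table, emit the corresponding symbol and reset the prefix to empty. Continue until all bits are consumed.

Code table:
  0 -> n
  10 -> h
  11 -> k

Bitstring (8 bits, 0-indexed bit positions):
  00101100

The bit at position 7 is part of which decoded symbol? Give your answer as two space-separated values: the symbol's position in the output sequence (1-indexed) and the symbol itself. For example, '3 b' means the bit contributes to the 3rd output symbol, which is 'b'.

Answer: 6 n

Derivation:
Bit 0: prefix='0' -> emit 'n', reset
Bit 1: prefix='0' -> emit 'n', reset
Bit 2: prefix='1' (no match yet)
Bit 3: prefix='10' -> emit 'h', reset
Bit 4: prefix='1' (no match yet)
Bit 5: prefix='11' -> emit 'k', reset
Bit 6: prefix='0' -> emit 'n', reset
Bit 7: prefix='0' -> emit 'n', reset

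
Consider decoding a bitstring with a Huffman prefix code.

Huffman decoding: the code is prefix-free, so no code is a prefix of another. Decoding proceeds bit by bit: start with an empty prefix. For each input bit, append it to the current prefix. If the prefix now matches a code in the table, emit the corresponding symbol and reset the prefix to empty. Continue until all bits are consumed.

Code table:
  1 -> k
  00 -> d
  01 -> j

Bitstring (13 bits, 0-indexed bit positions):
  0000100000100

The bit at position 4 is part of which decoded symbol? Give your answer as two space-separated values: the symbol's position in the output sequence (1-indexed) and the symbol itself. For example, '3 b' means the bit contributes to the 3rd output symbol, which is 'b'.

Bit 0: prefix='0' (no match yet)
Bit 1: prefix='00' -> emit 'd', reset
Bit 2: prefix='0' (no match yet)
Bit 3: prefix='00' -> emit 'd', reset
Bit 4: prefix='1' -> emit 'k', reset
Bit 5: prefix='0' (no match yet)
Bit 6: prefix='00' -> emit 'd', reset
Bit 7: prefix='0' (no match yet)
Bit 8: prefix='00' -> emit 'd', reset

Answer: 3 k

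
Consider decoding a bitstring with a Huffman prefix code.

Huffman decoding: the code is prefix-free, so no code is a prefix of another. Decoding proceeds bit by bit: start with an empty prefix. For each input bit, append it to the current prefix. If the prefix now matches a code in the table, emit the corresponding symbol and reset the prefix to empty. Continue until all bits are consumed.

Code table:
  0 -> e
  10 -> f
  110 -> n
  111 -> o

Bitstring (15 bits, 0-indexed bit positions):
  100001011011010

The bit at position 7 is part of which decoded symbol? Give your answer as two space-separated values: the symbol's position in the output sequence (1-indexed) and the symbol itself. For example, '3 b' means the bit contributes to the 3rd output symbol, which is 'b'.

Bit 0: prefix='1' (no match yet)
Bit 1: prefix='10' -> emit 'f', reset
Bit 2: prefix='0' -> emit 'e', reset
Bit 3: prefix='0' -> emit 'e', reset
Bit 4: prefix='0' -> emit 'e', reset
Bit 5: prefix='1' (no match yet)
Bit 6: prefix='10' -> emit 'f', reset
Bit 7: prefix='1' (no match yet)
Bit 8: prefix='11' (no match yet)
Bit 9: prefix='110' -> emit 'n', reset
Bit 10: prefix='1' (no match yet)
Bit 11: prefix='11' (no match yet)

Answer: 6 n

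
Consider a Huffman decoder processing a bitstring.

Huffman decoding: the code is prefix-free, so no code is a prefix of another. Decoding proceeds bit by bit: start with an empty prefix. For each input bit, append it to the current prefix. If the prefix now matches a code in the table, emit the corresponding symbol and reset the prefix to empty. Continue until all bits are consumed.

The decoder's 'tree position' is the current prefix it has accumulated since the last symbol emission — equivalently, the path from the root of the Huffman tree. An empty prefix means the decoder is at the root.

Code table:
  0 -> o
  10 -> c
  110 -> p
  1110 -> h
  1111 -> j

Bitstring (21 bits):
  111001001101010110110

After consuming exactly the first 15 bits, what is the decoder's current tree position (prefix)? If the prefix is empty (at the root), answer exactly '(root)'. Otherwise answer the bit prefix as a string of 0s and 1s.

Answer: (root)

Derivation:
Bit 0: prefix='1' (no match yet)
Bit 1: prefix='11' (no match yet)
Bit 2: prefix='111' (no match yet)
Bit 3: prefix='1110' -> emit 'h', reset
Bit 4: prefix='0' -> emit 'o', reset
Bit 5: prefix='1' (no match yet)
Bit 6: prefix='10' -> emit 'c', reset
Bit 7: prefix='0' -> emit 'o', reset
Bit 8: prefix='1' (no match yet)
Bit 9: prefix='11' (no match yet)
Bit 10: prefix='110' -> emit 'p', reset
Bit 11: prefix='1' (no match yet)
Bit 12: prefix='10' -> emit 'c', reset
Bit 13: prefix='1' (no match yet)
Bit 14: prefix='10' -> emit 'c', reset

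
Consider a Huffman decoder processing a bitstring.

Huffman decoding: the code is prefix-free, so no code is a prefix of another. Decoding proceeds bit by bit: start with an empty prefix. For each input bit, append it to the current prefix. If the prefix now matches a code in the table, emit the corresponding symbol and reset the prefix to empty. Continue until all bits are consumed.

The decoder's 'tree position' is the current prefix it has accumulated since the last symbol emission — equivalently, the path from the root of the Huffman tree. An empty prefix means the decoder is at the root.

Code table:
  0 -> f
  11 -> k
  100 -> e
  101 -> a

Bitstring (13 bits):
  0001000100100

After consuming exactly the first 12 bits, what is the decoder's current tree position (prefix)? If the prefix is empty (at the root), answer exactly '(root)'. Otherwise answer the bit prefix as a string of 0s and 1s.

Answer: 10

Derivation:
Bit 0: prefix='0' -> emit 'f', reset
Bit 1: prefix='0' -> emit 'f', reset
Bit 2: prefix='0' -> emit 'f', reset
Bit 3: prefix='1' (no match yet)
Bit 4: prefix='10' (no match yet)
Bit 5: prefix='100' -> emit 'e', reset
Bit 6: prefix='0' -> emit 'f', reset
Bit 7: prefix='1' (no match yet)
Bit 8: prefix='10' (no match yet)
Bit 9: prefix='100' -> emit 'e', reset
Bit 10: prefix='1' (no match yet)
Bit 11: prefix='10' (no match yet)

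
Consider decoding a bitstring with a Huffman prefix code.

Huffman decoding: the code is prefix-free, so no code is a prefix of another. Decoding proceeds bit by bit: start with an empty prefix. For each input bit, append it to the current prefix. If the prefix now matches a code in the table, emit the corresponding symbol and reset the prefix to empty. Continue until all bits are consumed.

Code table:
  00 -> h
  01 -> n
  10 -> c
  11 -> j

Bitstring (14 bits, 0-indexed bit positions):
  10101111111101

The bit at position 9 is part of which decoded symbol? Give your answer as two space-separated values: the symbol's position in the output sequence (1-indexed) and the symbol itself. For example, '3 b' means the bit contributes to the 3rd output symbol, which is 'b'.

Bit 0: prefix='1' (no match yet)
Bit 1: prefix='10' -> emit 'c', reset
Bit 2: prefix='1' (no match yet)
Bit 3: prefix='10' -> emit 'c', reset
Bit 4: prefix='1' (no match yet)
Bit 5: prefix='11' -> emit 'j', reset
Bit 6: prefix='1' (no match yet)
Bit 7: prefix='11' -> emit 'j', reset
Bit 8: prefix='1' (no match yet)
Bit 9: prefix='11' -> emit 'j', reset
Bit 10: prefix='1' (no match yet)
Bit 11: prefix='11' -> emit 'j', reset
Bit 12: prefix='0' (no match yet)
Bit 13: prefix='01' -> emit 'n', reset

Answer: 5 j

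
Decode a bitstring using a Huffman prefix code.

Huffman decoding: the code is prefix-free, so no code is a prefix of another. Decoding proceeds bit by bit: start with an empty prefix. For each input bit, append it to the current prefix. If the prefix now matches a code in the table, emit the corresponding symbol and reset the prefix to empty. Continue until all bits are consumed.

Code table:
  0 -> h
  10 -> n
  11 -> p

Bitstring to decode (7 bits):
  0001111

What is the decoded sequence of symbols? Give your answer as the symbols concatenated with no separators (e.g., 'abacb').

Answer: hhhpp

Derivation:
Bit 0: prefix='0' -> emit 'h', reset
Bit 1: prefix='0' -> emit 'h', reset
Bit 2: prefix='0' -> emit 'h', reset
Bit 3: prefix='1' (no match yet)
Bit 4: prefix='11' -> emit 'p', reset
Bit 5: prefix='1' (no match yet)
Bit 6: prefix='11' -> emit 'p', reset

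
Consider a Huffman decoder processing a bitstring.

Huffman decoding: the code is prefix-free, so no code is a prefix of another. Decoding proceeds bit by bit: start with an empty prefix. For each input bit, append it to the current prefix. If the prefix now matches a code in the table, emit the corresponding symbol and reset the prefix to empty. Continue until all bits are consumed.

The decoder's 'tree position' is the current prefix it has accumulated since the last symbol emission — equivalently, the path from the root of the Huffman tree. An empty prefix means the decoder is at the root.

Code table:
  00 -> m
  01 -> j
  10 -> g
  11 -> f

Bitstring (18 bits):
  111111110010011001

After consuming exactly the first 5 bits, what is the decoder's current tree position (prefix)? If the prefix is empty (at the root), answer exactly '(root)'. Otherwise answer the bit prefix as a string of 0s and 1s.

Bit 0: prefix='1' (no match yet)
Bit 1: prefix='11' -> emit 'f', reset
Bit 2: prefix='1' (no match yet)
Bit 3: prefix='11' -> emit 'f', reset
Bit 4: prefix='1' (no match yet)

Answer: 1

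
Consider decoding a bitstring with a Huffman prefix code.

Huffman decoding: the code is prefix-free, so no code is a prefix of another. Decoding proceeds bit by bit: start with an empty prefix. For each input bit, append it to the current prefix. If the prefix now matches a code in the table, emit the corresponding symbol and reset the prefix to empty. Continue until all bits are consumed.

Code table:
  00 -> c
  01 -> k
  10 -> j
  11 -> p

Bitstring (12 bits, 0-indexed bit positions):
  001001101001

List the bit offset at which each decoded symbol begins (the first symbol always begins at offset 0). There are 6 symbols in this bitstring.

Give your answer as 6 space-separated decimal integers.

Bit 0: prefix='0' (no match yet)
Bit 1: prefix='00' -> emit 'c', reset
Bit 2: prefix='1' (no match yet)
Bit 3: prefix='10' -> emit 'j', reset
Bit 4: prefix='0' (no match yet)
Bit 5: prefix='01' -> emit 'k', reset
Bit 6: prefix='1' (no match yet)
Bit 7: prefix='10' -> emit 'j', reset
Bit 8: prefix='1' (no match yet)
Bit 9: prefix='10' -> emit 'j', reset
Bit 10: prefix='0' (no match yet)
Bit 11: prefix='01' -> emit 'k', reset

Answer: 0 2 4 6 8 10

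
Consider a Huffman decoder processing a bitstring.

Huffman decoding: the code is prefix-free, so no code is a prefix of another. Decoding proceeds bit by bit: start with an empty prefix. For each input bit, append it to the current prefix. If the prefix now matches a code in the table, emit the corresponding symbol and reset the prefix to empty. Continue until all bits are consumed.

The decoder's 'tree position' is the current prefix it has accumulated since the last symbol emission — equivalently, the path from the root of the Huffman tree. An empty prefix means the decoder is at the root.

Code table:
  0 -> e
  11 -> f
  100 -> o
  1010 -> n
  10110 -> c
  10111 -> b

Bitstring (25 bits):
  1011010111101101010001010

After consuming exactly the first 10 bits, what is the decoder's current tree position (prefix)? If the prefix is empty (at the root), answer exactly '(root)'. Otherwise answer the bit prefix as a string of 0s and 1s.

Answer: (root)

Derivation:
Bit 0: prefix='1' (no match yet)
Bit 1: prefix='10' (no match yet)
Bit 2: prefix='101' (no match yet)
Bit 3: prefix='1011' (no match yet)
Bit 4: prefix='10110' -> emit 'c', reset
Bit 5: prefix='1' (no match yet)
Bit 6: prefix='10' (no match yet)
Bit 7: prefix='101' (no match yet)
Bit 8: prefix='1011' (no match yet)
Bit 9: prefix='10111' -> emit 'b', reset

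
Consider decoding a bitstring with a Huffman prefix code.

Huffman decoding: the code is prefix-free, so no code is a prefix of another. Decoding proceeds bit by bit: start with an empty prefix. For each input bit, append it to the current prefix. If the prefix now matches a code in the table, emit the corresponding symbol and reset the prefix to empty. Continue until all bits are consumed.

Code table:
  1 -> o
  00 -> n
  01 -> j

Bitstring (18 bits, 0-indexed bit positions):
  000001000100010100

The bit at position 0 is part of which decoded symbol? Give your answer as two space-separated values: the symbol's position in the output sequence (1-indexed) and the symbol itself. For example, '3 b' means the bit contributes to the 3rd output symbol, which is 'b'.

Bit 0: prefix='0' (no match yet)
Bit 1: prefix='00' -> emit 'n', reset
Bit 2: prefix='0' (no match yet)
Bit 3: prefix='00' -> emit 'n', reset
Bit 4: prefix='0' (no match yet)

Answer: 1 n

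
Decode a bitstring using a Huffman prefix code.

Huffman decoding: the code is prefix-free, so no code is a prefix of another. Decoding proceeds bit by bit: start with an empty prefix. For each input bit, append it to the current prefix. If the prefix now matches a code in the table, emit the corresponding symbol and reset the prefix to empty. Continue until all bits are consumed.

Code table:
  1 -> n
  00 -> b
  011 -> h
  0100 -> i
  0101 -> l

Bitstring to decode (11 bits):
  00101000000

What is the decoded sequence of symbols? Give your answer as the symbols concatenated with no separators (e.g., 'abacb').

Answer: bnibb

Derivation:
Bit 0: prefix='0' (no match yet)
Bit 1: prefix='00' -> emit 'b', reset
Bit 2: prefix='1' -> emit 'n', reset
Bit 3: prefix='0' (no match yet)
Bit 4: prefix='01' (no match yet)
Bit 5: prefix='010' (no match yet)
Bit 6: prefix='0100' -> emit 'i', reset
Bit 7: prefix='0' (no match yet)
Bit 8: prefix='00' -> emit 'b', reset
Bit 9: prefix='0' (no match yet)
Bit 10: prefix='00' -> emit 'b', reset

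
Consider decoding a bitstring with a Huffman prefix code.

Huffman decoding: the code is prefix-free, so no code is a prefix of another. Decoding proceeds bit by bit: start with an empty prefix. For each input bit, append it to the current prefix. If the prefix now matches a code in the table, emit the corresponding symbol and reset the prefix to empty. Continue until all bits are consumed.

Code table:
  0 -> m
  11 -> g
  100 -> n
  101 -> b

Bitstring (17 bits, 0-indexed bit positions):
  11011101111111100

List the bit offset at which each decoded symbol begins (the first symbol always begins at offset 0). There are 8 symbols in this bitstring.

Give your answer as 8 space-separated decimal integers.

Bit 0: prefix='1' (no match yet)
Bit 1: prefix='11' -> emit 'g', reset
Bit 2: prefix='0' -> emit 'm', reset
Bit 3: prefix='1' (no match yet)
Bit 4: prefix='11' -> emit 'g', reset
Bit 5: prefix='1' (no match yet)
Bit 6: prefix='10' (no match yet)
Bit 7: prefix='101' -> emit 'b', reset
Bit 8: prefix='1' (no match yet)
Bit 9: prefix='11' -> emit 'g', reset
Bit 10: prefix='1' (no match yet)
Bit 11: prefix='11' -> emit 'g', reset
Bit 12: prefix='1' (no match yet)
Bit 13: prefix='11' -> emit 'g', reset
Bit 14: prefix='1' (no match yet)
Bit 15: prefix='10' (no match yet)
Bit 16: prefix='100' -> emit 'n', reset

Answer: 0 2 3 5 8 10 12 14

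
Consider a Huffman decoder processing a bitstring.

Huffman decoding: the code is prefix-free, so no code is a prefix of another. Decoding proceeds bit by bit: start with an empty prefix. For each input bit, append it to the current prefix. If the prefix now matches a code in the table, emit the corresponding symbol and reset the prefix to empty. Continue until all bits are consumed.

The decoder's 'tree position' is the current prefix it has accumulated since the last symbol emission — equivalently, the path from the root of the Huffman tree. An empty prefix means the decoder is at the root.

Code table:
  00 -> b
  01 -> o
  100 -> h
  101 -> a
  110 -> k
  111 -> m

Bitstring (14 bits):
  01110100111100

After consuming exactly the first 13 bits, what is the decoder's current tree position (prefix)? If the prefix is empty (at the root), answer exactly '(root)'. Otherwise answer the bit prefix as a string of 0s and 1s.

Bit 0: prefix='0' (no match yet)
Bit 1: prefix='01' -> emit 'o', reset
Bit 2: prefix='1' (no match yet)
Bit 3: prefix='11' (no match yet)
Bit 4: prefix='110' -> emit 'k', reset
Bit 5: prefix='1' (no match yet)
Bit 6: prefix='10' (no match yet)
Bit 7: prefix='100' -> emit 'h', reset
Bit 8: prefix='1' (no match yet)
Bit 9: prefix='11' (no match yet)
Bit 10: prefix='111' -> emit 'm', reset
Bit 11: prefix='1' (no match yet)
Bit 12: prefix='10' (no match yet)

Answer: 10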